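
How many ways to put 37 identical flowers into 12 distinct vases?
C(37+12-1, 12-1) = C(48, 11) = 22595200368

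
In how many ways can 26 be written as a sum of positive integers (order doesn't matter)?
Pentagonal recurrence p(n) = p(n-1) + p(n-2) - p(n-5) - p(n-7) + p(n-12) + p(n-15) - ... gives p(0..25) = 1, 1, 2, 3, 5, 7, 11, 15, 22, 30, 42, 56, 77, 101, 135, 176, 231, 297, 385, 490, 627, 792, 1002, 1255, 1575, 1958. p(26) = p(25) + p(24) - p(21) - p(19) + p(14) + p(11) - p(4) - p(0) = 1958 + 1575 - 792 - 490 + 135 + 56 - 5 - 1 = 2436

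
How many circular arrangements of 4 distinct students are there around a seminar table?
Circular: fix one position, arrange the rest. (4-1)! = 6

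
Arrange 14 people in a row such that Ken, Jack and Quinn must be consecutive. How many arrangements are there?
Treat the 3 as one block: (14-3+1)! × 3! = 479001600 × 6 = 2874009600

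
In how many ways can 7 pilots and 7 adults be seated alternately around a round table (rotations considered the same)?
Fix one of the pilots: (7-1)! ways for the remaining pilots, × 7! ways for the adults = 720 × 5040 = 3628800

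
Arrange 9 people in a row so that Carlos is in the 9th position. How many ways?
Fix one position: (9-1)! = 40320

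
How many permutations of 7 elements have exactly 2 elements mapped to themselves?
Choose the 2 fixed points C(7,2) = 21, derange the rest: !5 = Σ_{j=0}^{5} (-1)^j·5!/j! = 120 - 120 + 60 - 20 + 5 - 1 = 44. Product = 21 × 44 = 924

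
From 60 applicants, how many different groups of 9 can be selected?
C(60,9) = 60!/(9!×51!) = 14783142660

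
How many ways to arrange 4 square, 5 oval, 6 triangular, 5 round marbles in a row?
20! / (4! × 5! × 6! × 5!) = 9777287520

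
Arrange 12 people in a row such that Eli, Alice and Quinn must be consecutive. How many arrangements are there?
Treat the 3 as one block: (12-3+1)! × 3! = 3628800 × 6 = 21772800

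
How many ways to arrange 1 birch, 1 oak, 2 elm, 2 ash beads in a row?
6! / (1! × 1! × 2! × 2!) = 180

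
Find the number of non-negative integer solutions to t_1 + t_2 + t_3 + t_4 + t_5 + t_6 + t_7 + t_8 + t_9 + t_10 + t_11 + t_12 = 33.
C(33+12-1, 12-1) = C(44, 11) = 7669339132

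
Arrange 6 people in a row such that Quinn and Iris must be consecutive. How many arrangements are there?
Treat the 2 as one block: (6-2+1)! × 2! = 120 × 2 = 240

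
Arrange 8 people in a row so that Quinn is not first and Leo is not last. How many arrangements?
By inclusion-exclusion: 8! - 2×(8-1)! + (8-2)! = 40320 - 10080 + 720 = 30960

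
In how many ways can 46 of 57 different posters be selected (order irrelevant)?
C(57,46) = 57!/(46!×11!) = 184509266760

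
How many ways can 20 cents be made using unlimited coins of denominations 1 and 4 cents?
Coefficient of x^20 in 1/(1-x^1) · 1/(1-x^4). Use j coins of 4 for j = 0..⌊20/4⌋ = 5, the rest in 1s: 5 + 1 = 6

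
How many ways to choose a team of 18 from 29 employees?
C(29,18) = 29!/(18!×11!) = 34597290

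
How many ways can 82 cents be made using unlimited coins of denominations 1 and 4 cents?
Coefficient of x^82 in 1/(1-x^1) · 1/(1-x^4). Use j coins of 4 for j = 0..⌊82/4⌋ = 20, the rest in 1s: 20 + 1 = 21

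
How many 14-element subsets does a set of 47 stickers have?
C(47,14) = 47!/(14!×33!) = 341643774795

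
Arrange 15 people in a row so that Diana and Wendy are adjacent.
Treat as block: (15-1)! × 2! = 87178291200 × 2 = 174356582400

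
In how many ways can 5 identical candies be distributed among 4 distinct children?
C(5+4-1, 4-1) = C(8, 3) = 56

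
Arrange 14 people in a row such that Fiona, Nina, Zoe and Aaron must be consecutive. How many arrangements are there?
Treat the 4 as one block: (14-4+1)! × 4! = 39916800 × 24 = 958003200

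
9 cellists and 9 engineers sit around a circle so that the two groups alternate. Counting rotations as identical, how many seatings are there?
Fix one of the cellists: (9-1)! ways for the remaining cellists, × 9! ways for the engineers = 40320 × 362880 = 14631321600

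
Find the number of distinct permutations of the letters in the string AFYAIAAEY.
9! / (2! × 1! × 4! × 1! × 1!) = 7560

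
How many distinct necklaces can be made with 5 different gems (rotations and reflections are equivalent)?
(5-1)!/2 = 24/2 = 12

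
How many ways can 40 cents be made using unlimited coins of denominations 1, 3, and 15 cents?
Coefficient of x^40 in 1/(1-x^1) · 1/(1-x^3) · 1/(1-x^15). Case on j = number of 15-cent coins (j = 0..2); remainder r = 40 - 15j is made from {1,3} in ⌊r/3⌋+1 ways. r = 40, 25, 10 → 14 + 9 + 4 = 27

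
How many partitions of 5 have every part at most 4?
Let r_j(i) = number of partitions of i into parts ≤ j, for i = 0..5. r_1(i) = 1 for all i; r_j(i) = r_{j-1}(i) + r_j(i-j). Rows j = 2..4: ≤2: 1 1 2 2 3 3; ≤3: 1 1 2 3 4 5; ≤4: 1 1 2 3 5 6. r_4(5) = 6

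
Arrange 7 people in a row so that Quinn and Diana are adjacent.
Treat as block: (7-1)! × 2! = 720 × 2 = 1440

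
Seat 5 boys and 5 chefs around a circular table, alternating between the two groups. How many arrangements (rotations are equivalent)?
Fix one of the boys: (5-1)! ways for the remaining boys, × 5! ways for the chefs = 24 × 120 = 2880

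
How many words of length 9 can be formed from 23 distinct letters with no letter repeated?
P(23,9) = 23!/(23-9)! = 296541907200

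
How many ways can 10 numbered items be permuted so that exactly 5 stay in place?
Choose the 5 fixed points C(10,5) = 252, derange the rest: !5 = Σ_{j=0}^{5} (-1)^j·5!/j! = 120 - 120 + 60 - 20 + 5 - 1 = 44. Product = 252 × 44 = 11088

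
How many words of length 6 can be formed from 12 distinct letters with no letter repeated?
P(12,6) = 12!/(12-6)! = 665280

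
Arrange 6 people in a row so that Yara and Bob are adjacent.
Treat as block: (6-1)! × 2! = 120 × 2 = 240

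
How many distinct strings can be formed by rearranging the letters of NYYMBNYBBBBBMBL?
15! / (2! × 1! × 7! × 2! × 3!) = 10810800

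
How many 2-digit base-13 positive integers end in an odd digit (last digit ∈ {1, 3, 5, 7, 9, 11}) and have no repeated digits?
Last∈{1,3,5,7,9,11}. Last=0: 0. Last nonzero: 6×11×P(11,0) = 66. Total = 66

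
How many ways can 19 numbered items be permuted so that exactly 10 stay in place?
Choose the 10 fixed points C(19,10) = 92378, derange the rest: !9 = Σ_{j=0}^{9} (-1)^j·9!/j! = 362880 - 362880 + 181440 - 60480 + 15120 - 3024 + 504 - 72 + 9 - 1 = 133496. Product = 92378 × 133496 = 12332093488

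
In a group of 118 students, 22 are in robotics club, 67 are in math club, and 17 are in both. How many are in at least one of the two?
|A∪B| = |A| + |B| - |A∩B| = 22 + 67 - 17 = 72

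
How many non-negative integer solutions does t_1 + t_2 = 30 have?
C(30+2-1, 2-1) = C(31, 1) = 31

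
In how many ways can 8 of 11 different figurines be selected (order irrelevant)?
C(11,8) = 11!/(8!×3!) = 165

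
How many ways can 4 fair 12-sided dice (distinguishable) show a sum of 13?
Coefficient of x^13 in (x + x² + ... + x^12)^4. By inclusion-exclusion on dice exceeding 12: Σ_j (-1)^j C(4,j)·C(13-1-12j, 3) = C(4,0)·C(12,3) = 1·220 = 220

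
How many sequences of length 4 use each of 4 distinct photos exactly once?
4! = 24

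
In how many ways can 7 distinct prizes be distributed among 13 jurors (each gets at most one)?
P(13,7) = 13!/(13-7)! = 8648640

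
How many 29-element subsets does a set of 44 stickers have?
C(44,29) = 44!/(29!×15!) = 229911617056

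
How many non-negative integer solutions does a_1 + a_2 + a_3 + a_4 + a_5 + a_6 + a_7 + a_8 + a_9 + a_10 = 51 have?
C(51+10-1, 10-1) = C(60, 9) = 14783142660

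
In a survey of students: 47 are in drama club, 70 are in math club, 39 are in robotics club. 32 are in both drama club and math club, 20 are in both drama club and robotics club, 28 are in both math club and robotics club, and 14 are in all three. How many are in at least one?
|A∪B∪C| = 47+70+39-32-20-28+14 = 90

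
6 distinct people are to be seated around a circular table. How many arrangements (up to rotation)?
Circular: fix one position, arrange the rest. (6-1)! = 120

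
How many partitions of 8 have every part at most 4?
Let r_j(i) = number of partitions of i into parts ≤ j, for i = 0..8. r_1(i) = 1 for all i; r_j(i) = r_{j-1}(i) + r_j(i-j). Rows j = 2..4: ≤2: 1 1 2 2 3 3 4 4 5; ≤3: 1 1 2 3 4 5 7 8 10; ≤4: 1 1 2 3 5 6 9 11 15. r_4(8) = 15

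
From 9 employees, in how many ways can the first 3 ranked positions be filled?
P(9,3) = 9!/(9-3)! = 504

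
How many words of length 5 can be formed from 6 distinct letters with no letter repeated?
P(6,5) = 6!/(6-5)! = 720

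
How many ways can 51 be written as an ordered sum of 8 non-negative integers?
C(51+8-1, 8-1) = C(58, 7) = 300674088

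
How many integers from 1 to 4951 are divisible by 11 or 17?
⌊4951/11⌋ + ⌊4951/17⌋ - ⌊4951/187⌋ = 450 + 291 - 26 = 715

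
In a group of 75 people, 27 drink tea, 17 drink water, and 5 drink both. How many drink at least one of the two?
|A∪B| = |A| + |B| - |A∩B| = 27 + 17 - 5 = 39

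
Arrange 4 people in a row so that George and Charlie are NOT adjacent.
Total - adjacent = 4! - (4-1)!×2 = 24 - 12 = 12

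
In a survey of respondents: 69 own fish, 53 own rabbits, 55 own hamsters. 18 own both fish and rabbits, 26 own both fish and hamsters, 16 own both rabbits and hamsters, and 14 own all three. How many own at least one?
|A∪B∪C| = 69+53+55-18-26-16+14 = 131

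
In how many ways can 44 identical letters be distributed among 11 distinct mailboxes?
C(44+11-1, 11-1) = C(54, 10) = 23930713170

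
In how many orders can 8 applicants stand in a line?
8! = 40320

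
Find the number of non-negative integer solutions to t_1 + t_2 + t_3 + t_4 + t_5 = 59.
C(59+5-1, 5-1) = C(63, 4) = 595665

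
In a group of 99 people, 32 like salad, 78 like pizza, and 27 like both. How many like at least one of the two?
|A∪B| = |A| + |B| - |A∩B| = 32 + 78 - 27 = 83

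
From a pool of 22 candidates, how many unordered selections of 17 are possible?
C(22,17) = 22!/(17!×5!) = 26334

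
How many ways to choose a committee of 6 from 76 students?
C(76,6) = 76!/(6!×70!) = 218618940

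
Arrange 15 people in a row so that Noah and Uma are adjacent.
Treat as block: (15-1)! × 2! = 87178291200 × 2 = 174356582400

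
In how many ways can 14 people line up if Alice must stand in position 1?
Fix one position: (14-1)! = 6227020800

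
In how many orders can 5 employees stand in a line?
5! = 120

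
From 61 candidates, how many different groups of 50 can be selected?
C(61,50) = 61!/(50!×11!) = 418094152866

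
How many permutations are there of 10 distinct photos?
10! = 3628800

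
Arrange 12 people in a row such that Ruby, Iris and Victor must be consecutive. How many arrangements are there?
Treat the 3 as one block: (12-3+1)! × 3! = 3628800 × 6 = 21772800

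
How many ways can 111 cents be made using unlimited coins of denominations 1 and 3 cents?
Coefficient of x^111 in 1/(1-x^1) · 1/(1-x^3). Use j coins of 3 for j = 0..⌊111/3⌋ = 37, the rest in 1s: 37 + 1 = 38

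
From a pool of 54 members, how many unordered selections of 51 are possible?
C(54,51) = 54!/(51!×3!) = 24804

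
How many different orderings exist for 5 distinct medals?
5! = 120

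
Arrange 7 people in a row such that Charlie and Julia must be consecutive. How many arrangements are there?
Treat the 2 as one block: (7-2+1)! × 2! = 720 × 2 = 1440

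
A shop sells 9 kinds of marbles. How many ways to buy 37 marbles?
C(37+9-1, 9-1) = C(45, 8) = 215553195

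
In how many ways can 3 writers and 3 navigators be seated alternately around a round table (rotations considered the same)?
Fix one of the writers: (3-1)! ways for the remaining writers, × 3! ways for the navigators = 2 × 6 = 12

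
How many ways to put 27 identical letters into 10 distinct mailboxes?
C(27+10-1, 10-1) = C(36, 9) = 94143280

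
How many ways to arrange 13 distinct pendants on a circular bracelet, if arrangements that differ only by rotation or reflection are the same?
(13-1)!/2 = 479001600/2 = 239500800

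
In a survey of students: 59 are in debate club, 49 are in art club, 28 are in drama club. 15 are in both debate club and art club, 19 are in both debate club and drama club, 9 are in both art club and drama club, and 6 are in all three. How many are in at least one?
|A∪B∪C| = 59+49+28-15-19-9+6 = 99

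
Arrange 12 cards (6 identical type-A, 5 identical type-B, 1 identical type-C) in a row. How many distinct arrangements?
12! / (6! × 5! × 1!) = 5544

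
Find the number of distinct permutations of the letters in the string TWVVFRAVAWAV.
12! / (2! × 1! × 3! × 1! × 4! × 1!) = 1663200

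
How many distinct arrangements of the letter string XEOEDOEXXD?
10! / (3! × 2! × 3! × 2!) = 25200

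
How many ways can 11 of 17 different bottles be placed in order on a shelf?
P(17,11) = 17!/(17-11)! = 494010316800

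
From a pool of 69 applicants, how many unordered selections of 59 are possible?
C(69,59) = 69!/(59!×10!) = 340032449328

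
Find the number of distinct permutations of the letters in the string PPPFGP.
6! / (1! × 1! × 4!) = 30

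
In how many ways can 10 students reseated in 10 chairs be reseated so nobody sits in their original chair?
!10 = Σ_{j=0}^{10} (-1)^j·10!/j! = 3628800 - 3628800 + 1814400 - 604800 + 151200 - 30240 + 5040 - 720 + 90 - 10 + 1 = 1334961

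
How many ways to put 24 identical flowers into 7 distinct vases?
C(24+7-1, 7-1) = C(30, 6) = 593775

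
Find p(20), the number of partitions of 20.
Pentagonal recurrence p(n) = p(n-1) + p(n-2) - p(n-5) - p(n-7) + p(n-12) + p(n-15) - ... gives p(0..19) = 1, 1, 2, 3, 5, 7, 11, 15, 22, 30, 42, 56, 77, 101, 135, 176, 231, 297, 385, 490. p(20) = p(19) + p(18) - p(15) - p(13) + p(8) + p(5) = 490 + 385 - 176 - 101 + 22 + 7 = 627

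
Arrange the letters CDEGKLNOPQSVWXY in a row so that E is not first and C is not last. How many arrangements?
By inclusion-exclusion: 15! - 2×(15-1)! + (15-2)! = 1307674368000 - 174356582400 + 6227020800 = 1139544806400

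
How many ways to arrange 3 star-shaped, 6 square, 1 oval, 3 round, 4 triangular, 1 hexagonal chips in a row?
18! / (3! × 6! × 1! × 3! × 4! × 1!) = 10291881600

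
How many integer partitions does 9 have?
Pentagonal recurrence p(n) = p(n-1) + p(n-2) - p(n-5) - p(n-7) + p(n-12) + p(n-15) - ... gives p(0..8) = 1, 1, 2, 3, 5, 7, 11, 15, 22. p(9) = p(8) + p(7) - p(4) - p(2) = 22 + 15 - 5 - 2 = 30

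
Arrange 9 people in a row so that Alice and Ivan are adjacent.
Treat as block: (9-1)! × 2! = 40320 × 2 = 80640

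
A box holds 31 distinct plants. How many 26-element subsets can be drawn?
C(31,26) = 31!/(26!×5!) = 169911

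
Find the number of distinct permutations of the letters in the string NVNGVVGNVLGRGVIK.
16! / (3! × 1! × 1! × 5! × 1! × 4! × 1!) = 1210809600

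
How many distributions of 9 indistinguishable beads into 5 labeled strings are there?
C(9+5-1, 5-1) = C(13, 4) = 715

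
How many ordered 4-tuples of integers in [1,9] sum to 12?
Coefficient of x^12 in (x + x² + ... + x^9)^4. By inclusion-exclusion on dice exceeding 9: Σ_j (-1)^j C(4,j)·C(12-1-9j, 3) = C(4,0)·C(11,3) = 1·165 = 165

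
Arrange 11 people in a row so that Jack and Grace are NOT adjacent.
Total - adjacent = 11! - (11-1)!×2 = 39916800 - 7257600 = 32659200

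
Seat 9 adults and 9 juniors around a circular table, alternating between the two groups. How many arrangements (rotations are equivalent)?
Fix one of the adults: (9-1)! ways for the remaining adults, × 9! ways for the juniors = 40320 × 362880 = 14631321600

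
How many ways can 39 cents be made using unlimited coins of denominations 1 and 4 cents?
Coefficient of x^39 in 1/(1-x^1) · 1/(1-x^4). Use j coins of 4 for j = 0..⌊39/4⌋ = 9, the rest in 1s: 9 + 1 = 10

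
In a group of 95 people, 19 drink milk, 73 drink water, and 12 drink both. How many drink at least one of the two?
|A∪B| = |A| + |B| - |A∩B| = 19 + 73 - 12 = 80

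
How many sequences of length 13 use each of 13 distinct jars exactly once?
13! = 6227020800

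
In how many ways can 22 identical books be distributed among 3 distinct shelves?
C(22+3-1, 3-1) = C(24, 2) = 276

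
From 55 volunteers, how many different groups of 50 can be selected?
C(55,50) = 55!/(50!×5!) = 3478761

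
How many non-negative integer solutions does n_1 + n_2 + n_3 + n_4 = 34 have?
C(34+4-1, 4-1) = C(37, 3) = 7770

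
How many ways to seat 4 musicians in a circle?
Circular: fix one position, arrange the rest. (4-1)! = 6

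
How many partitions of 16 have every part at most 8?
Let r_j(i) = number of partitions of i into parts ≤ j, for i = 0..16. r_1(i) = 1 for all i; r_j(i) = r_{j-1}(i) + r_j(i-j). Rows j = 2..8: ≤2: 1 1 2 2 3 3 4 4 5 5 6 6 7 7 8 8 9; ≤3: 1 1 2 3 4 5 7 8 10 12 14 16 19 21 24 27 30; ≤4: 1 1 2 3 5 6 9 11 15 18 23 27 34 39 47 54 64; ≤5: 1 1 2 3 5 7 10 13 18 23 30 37 47 57 70 84 101; ≤6: 1 1 2 3 5 7 11 14 20 26 35 44 58 71 90 110 136; ≤7: 1 1 2 3 5 7 11 15 21 28 38 49 65 82 105 131 164; ≤8: 1 1 2 3 5 7 11 15 22 29 40 52 70 89 116 146 186. r_8(16) = 186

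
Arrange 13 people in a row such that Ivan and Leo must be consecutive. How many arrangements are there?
Treat the 2 as one block: (13-2+1)! × 2! = 479001600 × 2 = 958003200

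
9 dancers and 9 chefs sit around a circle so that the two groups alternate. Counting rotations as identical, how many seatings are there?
Fix one of the dancers: (9-1)! ways for the remaining dancers, × 9! ways for the chefs = 40320 × 362880 = 14631321600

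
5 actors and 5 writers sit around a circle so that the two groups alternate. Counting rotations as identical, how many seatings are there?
Fix one of the actors: (5-1)! ways for the remaining actors, × 5! ways for the writers = 24 × 120 = 2880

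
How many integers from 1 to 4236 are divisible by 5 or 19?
⌊4236/5⌋ + ⌊4236/19⌋ - ⌊4236/95⌋ = 847 + 222 - 44 = 1025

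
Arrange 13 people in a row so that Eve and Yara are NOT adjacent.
Total - adjacent = 13! - (13-1)!×2 = 6227020800 - 958003200 = 5269017600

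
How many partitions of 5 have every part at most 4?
Let r_j(i) = number of partitions of i into parts ≤ j, for i = 0..5. r_1(i) = 1 for all i; r_j(i) = r_{j-1}(i) + r_j(i-j). Rows j = 2..4: ≤2: 1 1 2 2 3 3; ≤3: 1 1 2 3 4 5; ≤4: 1 1 2 3 5 6. r_4(5) = 6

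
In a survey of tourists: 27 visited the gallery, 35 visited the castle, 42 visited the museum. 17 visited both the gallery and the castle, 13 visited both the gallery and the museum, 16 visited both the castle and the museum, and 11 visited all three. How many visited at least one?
|A∪B∪C| = 27+35+42-17-13-16+11 = 69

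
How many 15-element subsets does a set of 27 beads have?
C(27,15) = 27!/(15!×12!) = 17383860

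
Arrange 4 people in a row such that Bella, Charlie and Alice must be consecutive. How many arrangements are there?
Treat the 3 as one block: (4-3+1)! × 3! = 2 × 6 = 12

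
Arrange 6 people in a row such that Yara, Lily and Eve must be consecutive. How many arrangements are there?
Treat the 3 as one block: (6-3+1)! × 3! = 24 × 6 = 144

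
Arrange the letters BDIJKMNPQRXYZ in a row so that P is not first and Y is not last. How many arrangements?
By inclusion-exclusion: 13! - 2×(13-1)! + (13-2)! = 6227020800 - 958003200 + 39916800 = 5308934400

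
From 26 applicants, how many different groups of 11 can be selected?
C(26,11) = 26!/(11!×15!) = 7726160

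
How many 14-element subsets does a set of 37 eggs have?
C(37,14) = 37!/(14!×23!) = 6107086800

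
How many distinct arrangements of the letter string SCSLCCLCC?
9! / (2! × 2! × 5!) = 756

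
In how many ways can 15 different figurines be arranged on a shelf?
15! = 1307674368000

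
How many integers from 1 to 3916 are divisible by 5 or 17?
⌊3916/5⌋ + ⌊3916/17⌋ - ⌊3916/85⌋ = 783 + 230 - 46 = 967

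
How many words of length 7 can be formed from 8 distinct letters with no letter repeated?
P(8,7) = 8!/(8-7)! = 40320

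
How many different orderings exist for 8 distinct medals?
8! = 40320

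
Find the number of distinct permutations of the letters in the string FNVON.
5! / (1! × 2! × 1! × 1!) = 60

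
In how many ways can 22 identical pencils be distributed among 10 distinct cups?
C(22+10-1, 10-1) = C(31, 9) = 20160075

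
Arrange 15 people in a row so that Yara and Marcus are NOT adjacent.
Total - adjacent = 15! - (15-1)!×2 = 1307674368000 - 174356582400 = 1133317785600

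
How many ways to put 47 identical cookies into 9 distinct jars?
C(47+9-1, 9-1) = C(55, 8) = 1217566350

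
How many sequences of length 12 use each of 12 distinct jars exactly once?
12! = 479001600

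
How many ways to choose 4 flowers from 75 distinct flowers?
C(75,4) = 75!/(4!×71!) = 1215450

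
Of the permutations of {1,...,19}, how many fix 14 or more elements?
Exactly j fixed points: C(19,j)·!(19-j); sum over j ≥ 14 (derangement numbers via !m = (m-1)·(!(m-1) + !(m-2)): !0..!5 = 1, 0, 1, 2, 9, 44). Σ_{j=14}^{19} C(19,j)·!(19-j) = C(19,14)·!5 + C(19,15)·!4 + C(19,16)·!3 + C(19,17)·!2 + C(19,18)·!1 + C(19,19)·!0 = 11628·44 + 3876·9 + 969·2 + 171·1 + 19·0 + 1·1 = 548626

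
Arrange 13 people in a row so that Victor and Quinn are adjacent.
Treat as block: (13-1)! × 2! = 479001600 × 2 = 958003200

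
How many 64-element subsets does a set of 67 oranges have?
C(67,64) = 67!/(64!×3!) = 47905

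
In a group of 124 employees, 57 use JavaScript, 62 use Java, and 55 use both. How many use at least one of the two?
|A∪B| = |A| + |B| - |A∩B| = 57 + 62 - 55 = 64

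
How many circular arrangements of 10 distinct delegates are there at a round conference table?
Circular: fix one position, arrange the rest. (10-1)! = 362880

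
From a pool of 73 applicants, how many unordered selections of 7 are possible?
C(73,7) = 73!/(7!×66!) = 1629348612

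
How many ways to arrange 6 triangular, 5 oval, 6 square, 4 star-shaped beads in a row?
21! / (6! × 5! × 6! × 4!) = 34220506320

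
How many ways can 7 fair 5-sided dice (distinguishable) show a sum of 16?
Coefficient of x^16 in (x + x² + ... + x^5)^7. By inclusion-exclusion on dice exceeding 5: Σ_j (-1)^j C(7,j)·C(16-1-5j, 6) = C(7,0)·C(15,6) - C(7,1)·C(10,6) = 1·5005 - 7·210 = 3535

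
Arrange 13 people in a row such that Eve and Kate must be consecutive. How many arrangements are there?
Treat the 2 as one block: (13-2+1)! × 2! = 479001600 × 2 = 958003200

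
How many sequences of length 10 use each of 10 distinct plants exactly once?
10! = 3628800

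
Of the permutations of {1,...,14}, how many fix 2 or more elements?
Exactly j fixed points: C(14,j)·!(14-j); sum over j ≥ 2 (derangement numbers via !m = (m-1)·(!(m-1) + !(m-2)): !0..!12 = 1, 0, 1, 2, 9, 44, 265, 1854, 14833, 133496, 1334961, 14684570, 176214841). Σ_{j=2}^{14} C(14,j)·!(14-j) = C(14,2)·!12 + C(14,3)·!11 + C(14,4)·!10 + C(14,5)·!9 + C(14,6)·!8 + C(14,7)·!7 + C(14,8)·!6 + C(14,9)·!5 + C(14,10)·!4 + C(14,11)·!3 + C(14,12)·!2 + C(14,13)·!1 + C(14,14)·!0 = 91·176214841 + 364·14684570 + 1001·1334961 + 2002·133496 + 3003·14833 + 3432·1854 + 3003·265 + 2002·44 + 1001·9 + 364·2 + 91·1 + 14·0 + 1·1 = 23036089103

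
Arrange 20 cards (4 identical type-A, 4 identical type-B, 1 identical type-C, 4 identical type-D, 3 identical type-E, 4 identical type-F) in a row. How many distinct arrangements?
20! / (4! × 4! × 1! × 4! × 3! × 4!) = 1222160940000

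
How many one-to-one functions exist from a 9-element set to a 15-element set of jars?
P(15,9) = 15!/(15-9)! = 1816214400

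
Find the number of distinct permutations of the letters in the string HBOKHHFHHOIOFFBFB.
17! / (5! × 4! × 1! × 3! × 3! × 1!) = 3430627200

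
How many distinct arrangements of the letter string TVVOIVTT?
8! / (1! × 1! × 3! × 3!) = 1120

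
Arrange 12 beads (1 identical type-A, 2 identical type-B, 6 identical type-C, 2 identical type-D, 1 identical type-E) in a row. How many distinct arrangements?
12! / (1! × 2! × 6! × 2! × 1!) = 166320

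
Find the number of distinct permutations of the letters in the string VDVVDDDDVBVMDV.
14! / (1! × 1! × 6! × 6!) = 168168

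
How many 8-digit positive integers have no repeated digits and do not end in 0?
Last digit: 9 nonzero choices. First digit: 8 (nonzero, ≠last). Middle 6: P(8,6) = 20160. Total = 1451520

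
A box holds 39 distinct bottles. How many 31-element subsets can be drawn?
C(39,31) = 39!/(31!×8!) = 61523748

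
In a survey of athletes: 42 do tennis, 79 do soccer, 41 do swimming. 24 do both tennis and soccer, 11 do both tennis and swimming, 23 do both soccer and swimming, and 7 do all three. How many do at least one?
|A∪B∪C| = 42+79+41-24-11-23+7 = 111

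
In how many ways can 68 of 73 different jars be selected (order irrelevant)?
C(73,68) = 73!/(68!×5!) = 15020334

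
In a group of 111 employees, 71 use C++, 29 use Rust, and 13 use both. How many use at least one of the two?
|A∪B| = |A| + |B| - |A∩B| = 71 + 29 - 13 = 87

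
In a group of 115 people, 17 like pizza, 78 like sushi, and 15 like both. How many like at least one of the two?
|A∪B| = |A| + |B| - |A∩B| = 17 + 78 - 15 = 80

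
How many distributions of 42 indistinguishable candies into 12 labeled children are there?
C(42+12-1, 12-1) = C(53, 11) = 76223753060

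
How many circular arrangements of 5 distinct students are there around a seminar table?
Circular: fix one position, arrange the rest. (5-1)! = 24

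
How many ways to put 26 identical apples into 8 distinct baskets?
C(26+8-1, 8-1) = C(33, 7) = 4272048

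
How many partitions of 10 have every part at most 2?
Let r_j(i) = number of partitions of i into parts ≤ j, for i = 0..10. r_1(i) = 1 for all i; r_j(i) = r_{j-1}(i) + r_j(i-j). Rows j = 2..2: ≤2: 1 1 2 2 3 3 4 4 5 5 6. r_2(10) = 6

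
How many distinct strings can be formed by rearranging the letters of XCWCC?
5! / (3! × 1! × 1!) = 20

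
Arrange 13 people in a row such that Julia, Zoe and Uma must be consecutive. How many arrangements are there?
Treat the 3 as one block: (13-3+1)! × 3! = 39916800 × 6 = 239500800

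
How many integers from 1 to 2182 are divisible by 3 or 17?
⌊2182/3⌋ + ⌊2182/17⌋ - ⌊2182/51⌋ = 727 + 128 - 42 = 813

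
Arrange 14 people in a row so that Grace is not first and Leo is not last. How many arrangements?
By inclusion-exclusion: 14! - 2×(14-1)! + (14-2)! = 87178291200 - 12454041600 + 479001600 = 75203251200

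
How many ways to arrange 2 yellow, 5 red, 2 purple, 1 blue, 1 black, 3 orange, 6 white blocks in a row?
20! / (2! × 5! × 2! × 1! × 1! × 3! × 6!) = 1173274502400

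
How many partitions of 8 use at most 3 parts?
By conjugation, equals partitions of 8 into parts ≤ 3. Let r_j(i) = number of partitions of i into parts ≤ j, for i = 0..8. r_1(i) = 1 for all i; r_j(i) = r_{j-1}(i) + r_j(i-j). Rows j = 2..3: ≤2: 1 1 2 2 3 3 4 4 5; ≤3: 1 1 2 3 4 5 7 8 10. r_3(8) = 10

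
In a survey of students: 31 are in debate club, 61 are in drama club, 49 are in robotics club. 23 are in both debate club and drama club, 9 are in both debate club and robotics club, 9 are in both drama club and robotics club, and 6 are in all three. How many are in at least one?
|A∪B∪C| = 31+61+49-23-9-9+6 = 106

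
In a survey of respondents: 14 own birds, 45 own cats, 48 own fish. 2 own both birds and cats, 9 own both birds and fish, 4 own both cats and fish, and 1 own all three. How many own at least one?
|A∪B∪C| = 14+45+48-2-9-4+1 = 93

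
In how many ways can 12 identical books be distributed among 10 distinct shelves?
C(12+10-1, 10-1) = C(21, 9) = 293930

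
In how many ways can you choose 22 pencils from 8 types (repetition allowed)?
C(22+8-1, 8-1) = C(29, 7) = 1560780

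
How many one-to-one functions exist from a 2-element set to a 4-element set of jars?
P(4,2) = 4!/(4-2)! = 12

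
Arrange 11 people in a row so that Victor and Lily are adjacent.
Treat as block: (11-1)! × 2! = 3628800 × 2 = 7257600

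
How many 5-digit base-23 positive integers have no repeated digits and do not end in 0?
Last digit: 22 nonzero choices. First digit: 21 (nonzero, ≠last). Middle 3: P(21,3) = 7980. Total = 3686760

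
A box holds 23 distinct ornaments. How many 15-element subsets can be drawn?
C(23,15) = 23!/(15!×8!) = 490314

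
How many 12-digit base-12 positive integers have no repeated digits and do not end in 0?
Last digit: 11 nonzero choices. First digit: 10 (nonzero, ≠last). Middle 10: P(10,10) = 3628800. Total = 399168000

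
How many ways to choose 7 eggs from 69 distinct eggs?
C(69,7) = 69!/(7!×62!) = 1078897248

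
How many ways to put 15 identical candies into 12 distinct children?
C(15+12-1, 12-1) = C(26, 11) = 7726160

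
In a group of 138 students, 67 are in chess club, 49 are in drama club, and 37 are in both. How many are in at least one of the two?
|A∪B| = |A| + |B| - |A∩B| = 67 + 49 - 37 = 79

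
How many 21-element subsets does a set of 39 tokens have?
C(39,21) = 39!/(21!×18!) = 62359143990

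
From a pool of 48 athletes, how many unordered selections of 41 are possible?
C(48,41) = 48!/(41!×7!) = 73629072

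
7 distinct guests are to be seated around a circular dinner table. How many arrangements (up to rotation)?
Circular: fix one position, arrange the rest. (7-1)! = 720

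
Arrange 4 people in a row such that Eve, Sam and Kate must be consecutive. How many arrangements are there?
Treat the 3 as one block: (4-3+1)! × 3! = 2 × 6 = 12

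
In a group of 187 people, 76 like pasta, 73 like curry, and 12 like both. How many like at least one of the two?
|A∪B| = |A| + |B| - |A∩B| = 76 + 73 - 12 = 137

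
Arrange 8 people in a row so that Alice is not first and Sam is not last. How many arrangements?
By inclusion-exclusion: 8! - 2×(8-1)! + (8-2)! = 40320 - 10080 + 720 = 30960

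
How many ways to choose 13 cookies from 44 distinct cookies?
C(44,13) = 44!/(13!×31!) = 51915526432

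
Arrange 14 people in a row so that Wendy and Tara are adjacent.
Treat as block: (14-1)! × 2! = 6227020800 × 2 = 12454041600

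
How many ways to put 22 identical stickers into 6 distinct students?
C(22+6-1, 6-1) = C(27, 5) = 80730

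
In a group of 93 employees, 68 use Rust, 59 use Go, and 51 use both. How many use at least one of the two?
|A∪B| = |A| + |B| - |A∩B| = 68 + 59 - 51 = 76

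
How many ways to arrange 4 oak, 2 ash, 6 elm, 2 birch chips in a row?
14! / (4! × 2! × 6! × 2!) = 1261260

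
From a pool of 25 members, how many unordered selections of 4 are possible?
C(25,4) = 25!/(4!×21!) = 12650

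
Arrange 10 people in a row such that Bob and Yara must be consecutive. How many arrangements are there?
Treat the 2 as one block: (10-2+1)! × 2! = 362880 × 2 = 725760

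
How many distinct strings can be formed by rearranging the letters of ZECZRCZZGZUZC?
13! / (1! × 1! × 6! × 1! × 3! × 1!) = 1441440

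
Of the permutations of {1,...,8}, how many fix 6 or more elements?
Exactly j fixed points: C(8,j)·!(8-j); sum over j ≥ 6 (derangement numbers via !m = (m-1)·(!(m-1) + !(m-2)): !0..!2 = 1, 0, 1). Σ_{j=6}^{8} C(8,j)·!(8-j) = C(8,6)·!2 + C(8,7)·!1 + C(8,8)·!0 = 28·1 + 8·0 + 1·1 = 29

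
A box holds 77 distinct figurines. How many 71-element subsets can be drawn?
C(77,71) = 77!/(71!×6!) = 237093780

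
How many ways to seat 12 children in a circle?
Circular: fix one position, arrange the rest. (12-1)! = 39916800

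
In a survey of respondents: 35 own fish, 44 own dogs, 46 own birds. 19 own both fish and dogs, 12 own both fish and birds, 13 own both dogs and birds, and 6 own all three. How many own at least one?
|A∪B∪C| = 35+44+46-19-12-13+6 = 87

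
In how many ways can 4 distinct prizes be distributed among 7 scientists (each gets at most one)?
P(7,4) = 7!/(7-4)! = 840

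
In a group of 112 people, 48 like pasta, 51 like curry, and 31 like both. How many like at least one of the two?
|A∪B| = |A| + |B| - |A∩B| = 48 + 51 - 31 = 68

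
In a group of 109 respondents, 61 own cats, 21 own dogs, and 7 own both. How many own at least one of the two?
|A∪B| = |A| + |B| - |A∩B| = 61 + 21 - 7 = 75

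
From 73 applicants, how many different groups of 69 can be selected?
C(73,69) = 73!/(69!×4!) = 1088430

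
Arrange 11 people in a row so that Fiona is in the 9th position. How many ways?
Fix one position: (11-1)! = 3628800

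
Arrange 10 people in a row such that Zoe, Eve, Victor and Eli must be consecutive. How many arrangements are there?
Treat the 4 as one block: (10-4+1)! × 4! = 5040 × 24 = 120960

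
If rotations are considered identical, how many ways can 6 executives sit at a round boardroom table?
Circular: fix one position, arrange the rest. (6-1)! = 120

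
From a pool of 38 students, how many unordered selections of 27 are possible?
C(38,27) = 38!/(27!×11!) = 1203322288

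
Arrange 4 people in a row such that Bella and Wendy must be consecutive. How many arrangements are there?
Treat the 2 as one block: (4-2+1)! × 2! = 6 × 2 = 12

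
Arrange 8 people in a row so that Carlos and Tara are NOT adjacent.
Total - adjacent = 8! - (8-1)!×2 = 40320 - 10080 = 30240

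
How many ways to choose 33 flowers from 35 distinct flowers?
C(35,33) = 35!/(33!×2!) = 595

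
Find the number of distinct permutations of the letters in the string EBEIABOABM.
10! / (2! × 1! × 1! × 1! × 2! × 3!) = 151200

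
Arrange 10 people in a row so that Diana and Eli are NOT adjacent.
Total - adjacent = 10! - (10-1)!×2 = 3628800 - 725760 = 2903040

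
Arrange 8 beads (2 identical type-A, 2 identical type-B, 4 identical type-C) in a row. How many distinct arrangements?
8! / (2! × 2! × 4!) = 420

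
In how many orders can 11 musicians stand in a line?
11! = 39916800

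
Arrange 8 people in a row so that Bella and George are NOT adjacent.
Total - adjacent = 8! - (8-1)!×2 = 40320 - 10080 = 30240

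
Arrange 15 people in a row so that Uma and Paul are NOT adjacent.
Total - adjacent = 15! - (15-1)!×2 = 1307674368000 - 174356582400 = 1133317785600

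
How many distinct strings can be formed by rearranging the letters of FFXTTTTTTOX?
11! / (1! × 2! × 6! × 2!) = 13860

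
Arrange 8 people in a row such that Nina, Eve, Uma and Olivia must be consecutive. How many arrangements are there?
Treat the 4 as one block: (8-4+1)! × 4! = 120 × 24 = 2880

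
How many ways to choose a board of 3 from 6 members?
C(6,3) = 6!/(3!×3!) = 20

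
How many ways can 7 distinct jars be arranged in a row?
7! = 5040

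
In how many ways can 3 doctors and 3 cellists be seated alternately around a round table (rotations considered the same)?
Fix one of the doctors: (3-1)! ways for the remaining doctors, × 3! ways for the cellists = 2 × 6 = 12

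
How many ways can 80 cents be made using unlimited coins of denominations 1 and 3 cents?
Coefficient of x^80 in 1/(1-x^1) · 1/(1-x^3). Use j coins of 3 for j = 0..⌊80/3⌋ = 26, the rest in 1s: 26 + 1 = 27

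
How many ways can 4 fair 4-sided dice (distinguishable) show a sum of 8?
Coefficient of x^8 in (x + x² + ... + x^4)^4. By inclusion-exclusion on dice exceeding 4: Σ_j (-1)^j C(4,j)·C(8-1-4j, 3) = C(4,0)·C(7,3) - C(4,1)·C(3,3) = 1·35 - 4·1 = 31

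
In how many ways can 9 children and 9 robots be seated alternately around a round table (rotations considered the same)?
Fix one of the children: (9-1)! ways for the remaining children, × 9! ways for the robots = 40320 × 362880 = 14631321600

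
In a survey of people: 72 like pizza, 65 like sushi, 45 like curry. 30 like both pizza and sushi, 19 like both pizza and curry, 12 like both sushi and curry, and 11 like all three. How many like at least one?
|A∪B∪C| = 72+65+45-30-19-12+11 = 132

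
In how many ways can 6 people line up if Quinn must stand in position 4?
Fix one position: (6-1)! = 120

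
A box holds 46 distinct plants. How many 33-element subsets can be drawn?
C(46,33) = 46!/(33!×13!) = 101766230790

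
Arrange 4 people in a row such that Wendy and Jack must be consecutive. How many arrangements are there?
Treat the 2 as one block: (4-2+1)! × 2! = 6 × 2 = 12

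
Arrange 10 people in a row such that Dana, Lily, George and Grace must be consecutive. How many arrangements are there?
Treat the 4 as one block: (10-4+1)! × 4! = 5040 × 24 = 120960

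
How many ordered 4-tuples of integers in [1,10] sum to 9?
Coefficient of x^9 in (x + x² + ... + x^10)^4. By inclusion-exclusion on dice exceeding 10: Σ_j (-1)^j C(4,j)·C(9-1-10j, 3) = C(4,0)·C(8,3) = 1·56 = 56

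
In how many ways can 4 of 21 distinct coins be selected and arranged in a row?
P(21,4) = 21!/(21-4)! = 143640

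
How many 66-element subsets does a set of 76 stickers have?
C(76,66) = 76!/(66!×10!) = 954526728530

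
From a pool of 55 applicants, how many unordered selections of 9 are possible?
C(55,9) = 55!/(9!×46!) = 6358402050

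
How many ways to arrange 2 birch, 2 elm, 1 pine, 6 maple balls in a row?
11! / (2! × 2! × 1! × 6!) = 13860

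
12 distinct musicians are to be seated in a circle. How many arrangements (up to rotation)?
Circular: fix one position, arrange the rest. (12-1)! = 39916800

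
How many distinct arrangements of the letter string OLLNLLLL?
8! / (6! × 1! × 1!) = 56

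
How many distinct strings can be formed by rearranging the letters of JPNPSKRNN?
9! / (2! × 1! × 1! × 3! × 1! × 1!) = 30240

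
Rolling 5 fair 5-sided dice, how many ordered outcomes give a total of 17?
Coefficient of x^17 in (x + x² + ... + x^5)^5. By inclusion-exclusion on dice exceeding 5: Σ_j (-1)^j C(5,j)·C(17-1-5j, 4) = C(5,0)·C(16,4) - C(5,1)·C(11,4) + C(5,2)·C(6,4) = 1·1820 - 5·330 + 10·15 = 320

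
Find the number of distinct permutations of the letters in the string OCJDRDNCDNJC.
12! / (1! × 1! × 2! × 2! × 3! × 3!) = 3326400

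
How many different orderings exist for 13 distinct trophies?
13! = 6227020800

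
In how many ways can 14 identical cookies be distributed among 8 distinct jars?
C(14+8-1, 8-1) = C(21, 7) = 116280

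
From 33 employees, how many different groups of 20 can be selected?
C(33,20) = 33!/(20!×13!) = 573166440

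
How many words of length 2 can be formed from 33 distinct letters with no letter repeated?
P(33,2) = 33!/(33-2)! = 1056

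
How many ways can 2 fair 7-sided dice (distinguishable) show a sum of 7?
Coefficient of x^7 in (x + x² + ... + x^7)^2. By inclusion-exclusion on dice exceeding 7: Σ_j (-1)^j C(2,j)·C(7-1-7j, 1) = C(2,0)·C(6,1) = 1·6 = 6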